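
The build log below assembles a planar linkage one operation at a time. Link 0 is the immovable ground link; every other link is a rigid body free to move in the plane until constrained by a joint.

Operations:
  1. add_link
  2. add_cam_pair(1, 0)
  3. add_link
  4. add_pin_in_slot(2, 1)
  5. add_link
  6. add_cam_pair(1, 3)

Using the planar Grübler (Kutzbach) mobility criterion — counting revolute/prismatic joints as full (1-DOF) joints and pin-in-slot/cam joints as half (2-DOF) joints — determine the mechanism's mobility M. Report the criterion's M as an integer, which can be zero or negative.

M = 6

ground; <1,0,0>
#1 <2,0,0>
C:1↔0 J2 <2,0,1>
#2 <3,0,1>
PS:2↔1 J2 <3,0,2>
#3 <4,0,2>
C:1↔3 J2 <4,0,3>
3×3 − 2×0 − 1×3 = 6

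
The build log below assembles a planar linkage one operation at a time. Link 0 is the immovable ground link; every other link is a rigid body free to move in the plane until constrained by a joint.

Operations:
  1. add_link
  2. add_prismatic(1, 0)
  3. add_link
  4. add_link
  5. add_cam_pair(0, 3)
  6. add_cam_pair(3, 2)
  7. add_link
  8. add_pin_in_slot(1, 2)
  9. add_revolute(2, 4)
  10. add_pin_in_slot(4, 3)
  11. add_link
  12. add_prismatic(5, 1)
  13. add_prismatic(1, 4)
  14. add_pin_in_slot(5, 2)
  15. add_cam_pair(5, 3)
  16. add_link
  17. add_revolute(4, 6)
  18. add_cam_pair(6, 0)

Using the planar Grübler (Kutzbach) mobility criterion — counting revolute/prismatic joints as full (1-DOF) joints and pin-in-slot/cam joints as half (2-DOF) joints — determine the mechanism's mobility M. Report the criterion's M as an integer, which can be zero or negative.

M = 1

[1;0;0] (link 0 is ground)
L+ [2;0;0]
P(1,0)∈J1 [2;1;0]
L+ [3;1;0]
L+ [4;1;0]
C(0,3)∈J2 [4;1;1]
C(3,2)∈J2 [4;1;2]
L+ [5;1;2]
PS(1,2)∈J2 [5;1;3]
R(2,4)∈J1 [5;2;3]
PS(4,3)∈J2 [5;2;4]
L+ [6;2;4]
P(5,1)∈J1 [6;3;4]
P(1,4)∈J1 [6;4;4]
PS(5,2)∈J2 [6;4;5]
C(5,3)∈J2 [6;4;6]
L+ [7;4;6]
R(4,6)∈J1 [7;5;6]
C(6,0)∈J2 [7;5;7]
mobility = 18 − 10 − 7 = 1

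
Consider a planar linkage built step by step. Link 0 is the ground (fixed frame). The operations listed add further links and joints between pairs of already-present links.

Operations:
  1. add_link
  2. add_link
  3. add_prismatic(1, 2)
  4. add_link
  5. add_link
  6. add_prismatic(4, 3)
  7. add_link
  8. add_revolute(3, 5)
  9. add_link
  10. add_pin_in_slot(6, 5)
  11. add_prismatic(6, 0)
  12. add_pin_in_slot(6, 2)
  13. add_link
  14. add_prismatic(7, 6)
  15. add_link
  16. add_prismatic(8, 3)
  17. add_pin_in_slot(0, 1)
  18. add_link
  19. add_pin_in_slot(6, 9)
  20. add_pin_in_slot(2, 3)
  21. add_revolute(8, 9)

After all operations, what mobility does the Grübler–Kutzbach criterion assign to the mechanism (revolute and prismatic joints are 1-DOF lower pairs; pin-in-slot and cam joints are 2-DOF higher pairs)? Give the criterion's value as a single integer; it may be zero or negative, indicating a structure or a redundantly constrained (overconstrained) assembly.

M = 8

(L,J1,J2)=(1,0,0); link0 fixed
link1: (2,0,0)
link2: (3,0,0)
P 1-2 [J1]: (3,1,0)
link3: (4,1,0)
link4: (5,1,0)
P 4-3 [J1]: (5,2,0)
link5: (6,2,0)
R 3-5 [J1]: (6,3,0)
link6: (7,3,0)
PS 6-5 [J2]: (7,3,1)
P 6-0 [J1]: (7,4,1)
PS 6-2 [J2]: (7,4,2)
link7: (8,4,2)
P 7-6 [J1]: (8,5,2)
link8: (9,5,2)
P 8-3 [J1]: (9,6,2)
PS 0-1 [J2]: (9,6,3)
link9: (10,6,3)
PS 6-9 [J2]: (10,6,4)
PS 2-3 [J2]: (10,6,5)
R 8-9 [J1]: (10,7,5)
Grübler: 3·9 − 2·7 − 5 = 8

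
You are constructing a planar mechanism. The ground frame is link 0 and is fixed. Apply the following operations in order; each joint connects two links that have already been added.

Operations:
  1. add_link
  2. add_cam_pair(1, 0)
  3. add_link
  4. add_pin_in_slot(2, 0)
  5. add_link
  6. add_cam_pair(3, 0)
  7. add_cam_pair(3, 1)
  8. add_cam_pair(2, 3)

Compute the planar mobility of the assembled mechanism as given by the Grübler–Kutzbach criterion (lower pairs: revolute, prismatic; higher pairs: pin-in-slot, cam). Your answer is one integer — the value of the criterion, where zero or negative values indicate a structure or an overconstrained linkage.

ground; <1,0,0>
#1 <2,0,0>
C:1↔0 J2 <2,0,1>
#2 <3,0,1>
PS:2↔0 J2 <3,0,2>
#3 <4,0,2>
C:3↔0 J2 <4,0,3>
C:3↔1 J2 <4,0,4>
C:2↔3 J2 <4,0,5>
3×3 − 2×0 − 1×5 = 4

M = 4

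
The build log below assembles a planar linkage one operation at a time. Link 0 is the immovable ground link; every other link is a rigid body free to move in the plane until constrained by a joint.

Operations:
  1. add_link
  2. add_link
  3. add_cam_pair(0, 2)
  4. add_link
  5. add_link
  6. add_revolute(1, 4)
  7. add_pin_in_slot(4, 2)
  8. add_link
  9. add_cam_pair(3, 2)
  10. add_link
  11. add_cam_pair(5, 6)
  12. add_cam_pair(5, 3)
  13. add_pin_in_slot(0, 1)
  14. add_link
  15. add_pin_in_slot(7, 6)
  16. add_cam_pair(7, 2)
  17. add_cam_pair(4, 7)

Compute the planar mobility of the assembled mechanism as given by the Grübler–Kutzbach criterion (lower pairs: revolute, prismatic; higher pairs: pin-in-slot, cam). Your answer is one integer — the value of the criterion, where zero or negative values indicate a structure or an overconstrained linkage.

(L,J1,J2)=(1,0,0); link0 fixed
link1: (2,0,0)
link2: (3,0,0)
C 0-2 [J2]: (3,0,1)
link3: (4,0,1)
link4: (5,0,1)
R 1-4 [J1]: (5,1,1)
PS 4-2 [J2]: (5,1,2)
link5: (6,1,2)
C 3-2 [J2]: (6,1,3)
link6: (7,1,3)
C 5-6 [J2]: (7,1,4)
C 5-3 [J2]: (7,1,5)
PS 0-1 [J2]: (7,1,6)
link7: (8,1,6)
PS 7-6 [J2]: (8,1,7)
C 7-2 [J2]: (8,1,8)
C 4-7 [J2]: (8,1,9)
Grübler: 3·7 − 2·1 − 9 = 10

M = 10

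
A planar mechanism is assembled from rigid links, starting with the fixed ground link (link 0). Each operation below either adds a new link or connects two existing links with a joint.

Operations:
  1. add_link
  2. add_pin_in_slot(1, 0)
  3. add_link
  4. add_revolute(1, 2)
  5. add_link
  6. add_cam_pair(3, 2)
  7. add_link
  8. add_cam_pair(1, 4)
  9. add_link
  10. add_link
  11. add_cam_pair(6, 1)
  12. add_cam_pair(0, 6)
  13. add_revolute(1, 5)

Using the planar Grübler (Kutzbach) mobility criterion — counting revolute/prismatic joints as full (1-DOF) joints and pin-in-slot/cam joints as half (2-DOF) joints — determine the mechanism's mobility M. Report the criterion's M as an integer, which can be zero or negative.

M = 9

link 0 = ground. State L|J1|J2 = 1|0|0
+link1  2|0|0
PS(1,0) f=2→J2  2|0|1
+link2  3|0|1
R(1,2) f=1→J1  3|1|1
+link3  4|1|1
C(3,2) f=2→J2  4|1|2
+link4  5|1|2
C(1,4) f=2→J2  5|1|3
+link5  6|1|3
+link6  7|1|3
C(6,1) f=2→J2  7|1|4
C(0,6) f=2→J2  7|1|5
R(1,5) f=1→J1  7|2|5
M = 3(7−1)−2·2−5 = 18−4−5 = 9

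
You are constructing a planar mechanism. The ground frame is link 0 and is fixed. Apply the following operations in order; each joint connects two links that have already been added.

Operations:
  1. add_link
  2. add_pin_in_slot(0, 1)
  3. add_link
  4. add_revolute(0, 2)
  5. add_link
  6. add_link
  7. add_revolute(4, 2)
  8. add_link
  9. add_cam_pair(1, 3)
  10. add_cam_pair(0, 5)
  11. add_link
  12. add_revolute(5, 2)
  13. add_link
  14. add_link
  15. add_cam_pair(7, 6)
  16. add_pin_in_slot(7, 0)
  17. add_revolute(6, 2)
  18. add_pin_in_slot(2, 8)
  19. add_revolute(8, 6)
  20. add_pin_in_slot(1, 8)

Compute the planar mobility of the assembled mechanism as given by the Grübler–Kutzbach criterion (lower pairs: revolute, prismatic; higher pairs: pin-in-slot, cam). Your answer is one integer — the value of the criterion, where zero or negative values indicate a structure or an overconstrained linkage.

L=1 J1=0 J2=0
add link → L=2 J1=0 J2=0
PS@0,1 dof=2 J2 → L=2 J1=0 J2=1
add link → L=3 J1=0 J2=1
R@0,2 dof=1 J1 → L=3 J1=1 J2=1
add link → L=4 J1=1 J2=1
add link → L=5 J1=1 J2=1
R@4,2 dof=1 J1 → L=5 J1=2 J2=1
add link → L=6 J1=2 J2=1
C@1,3 dof=2 J2 → L=6 J1=2 J2=2
C@0,5 dof=2 J2 → L=6 J1=2 J2=3
add link → L=7 J1=2 J2=3
R@5,2 dof=1 J1 → L=7 J1=3 J2=3
add link → L=8 J1=3 J2=3
add link → L=9 J1=3 J2=3
C@7,6 dof=2 J2 → L=9 J1=3 J2=4
PS@7,0 dof=2 J2 → L=9 J1=3 J2=5
R@6,2 dof=1 J1 → L=9 J1=4 J2=5
PS@2,8 dof=2 J2 → L=9 J1=4 J2=6
R@8,6 dof=1 J1 → L=9 J1=5 J2=6
PS@1,8 dof=2 J2 → L=9 J1=5 J2=7
M=3(L−1)−2J1−J2=3·8−2·5−7=7

M = 7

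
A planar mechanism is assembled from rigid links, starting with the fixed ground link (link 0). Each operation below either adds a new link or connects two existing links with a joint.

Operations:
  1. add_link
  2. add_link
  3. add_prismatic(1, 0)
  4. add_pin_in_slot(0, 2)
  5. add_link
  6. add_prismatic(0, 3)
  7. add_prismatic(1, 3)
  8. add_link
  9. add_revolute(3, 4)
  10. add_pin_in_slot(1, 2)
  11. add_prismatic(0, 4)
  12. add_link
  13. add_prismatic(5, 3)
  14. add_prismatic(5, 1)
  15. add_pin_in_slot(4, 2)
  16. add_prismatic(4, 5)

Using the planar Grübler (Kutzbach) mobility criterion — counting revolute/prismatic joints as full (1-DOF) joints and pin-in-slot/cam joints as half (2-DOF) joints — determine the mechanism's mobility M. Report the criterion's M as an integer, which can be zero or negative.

M = -4

(L,J1,J2)=(1,0,0); link0 fixed
link1: (2,0,0)
link2: (3,0,0)
P 1-0 [J1]: (3,1,0)
PS 0-2 [J2]: (3,1,1)
link3: (4,1,1)
P 0-3 [J1]: (4,2,1)
P 1-3 [J1]: (4,3,1)
link4: (5,3,1)
R 3-4 [J1]: (5,4,1)
PS 1-2 [J2]: (5,4,2)
P 0-4 [J1]: (5,5,2)
link5: (6,5,2)
P 5-3 [J1]: (6,6,2)
P 5-1 [J1]: (6,7,2)
PS 4-2 [J2]: (6,7,3)
P 4-5 [J1]: (6,8,3)
Grübler: 3·5 − 2·8 − 3 = -4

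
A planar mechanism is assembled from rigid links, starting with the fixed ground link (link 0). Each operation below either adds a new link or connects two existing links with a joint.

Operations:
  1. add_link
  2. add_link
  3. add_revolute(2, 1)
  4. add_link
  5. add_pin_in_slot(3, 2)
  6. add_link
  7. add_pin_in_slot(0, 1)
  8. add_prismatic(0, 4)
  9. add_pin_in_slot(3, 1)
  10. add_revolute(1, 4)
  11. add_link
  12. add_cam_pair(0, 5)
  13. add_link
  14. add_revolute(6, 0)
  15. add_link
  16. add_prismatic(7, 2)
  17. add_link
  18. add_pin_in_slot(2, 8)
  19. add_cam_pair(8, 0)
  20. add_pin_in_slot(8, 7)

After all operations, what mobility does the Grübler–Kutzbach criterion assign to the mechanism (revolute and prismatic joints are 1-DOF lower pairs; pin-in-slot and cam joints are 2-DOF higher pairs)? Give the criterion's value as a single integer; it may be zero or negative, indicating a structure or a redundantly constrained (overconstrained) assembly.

M = 7

ground; <1,0,0>
#1 <2,0,0>
#2 <3,0,0>
R:2↔1 J1 <3,1,0>
#3 <4,1,0>
PS:3↔2 J2 <4,1,1>
#4 <5,1,1>
PS:0↔1 J2 <5,1,2>
P:0↔4 J1 <5,2,2>
PS:3↔1 J2 <5,2,3>
R:1↔4 J1 <5,3,3>
#5 <6,3,3>
C:0↔5 J2 <6,3,4>
#6 <7,3,4>
R:6↔0 J1 <7,4,4>
#7 <8,4,4>
P:7↔2 J1 <8,5,4>
#8 <9,5,4>
PS:2↔8 J2 <9,5,5>
C:8↔0 J2 <9,5,6>
PS:8↔7 J2 <9,5,7>
3×8 − 2×5 − 1×7 = 7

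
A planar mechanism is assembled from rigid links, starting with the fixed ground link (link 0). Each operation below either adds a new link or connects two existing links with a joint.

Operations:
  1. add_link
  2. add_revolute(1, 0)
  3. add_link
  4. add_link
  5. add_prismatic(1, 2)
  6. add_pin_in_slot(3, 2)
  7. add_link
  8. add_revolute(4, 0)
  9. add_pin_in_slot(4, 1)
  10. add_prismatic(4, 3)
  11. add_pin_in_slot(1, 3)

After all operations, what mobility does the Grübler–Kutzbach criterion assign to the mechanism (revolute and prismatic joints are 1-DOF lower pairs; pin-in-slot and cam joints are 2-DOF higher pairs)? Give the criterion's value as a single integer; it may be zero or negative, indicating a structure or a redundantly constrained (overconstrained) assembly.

link 0 = ground. State L|J1|J2 = 1|0|0
+link1  2|0|0
R(1,0) f=1→J1  2|1|0
+link2  3|1|0
+link3  4|1|0
P(1,2) f=1→J1  4|2|0
PS(3,2) f=2→J2  4|2|1
+link4  5|2|1
R(4,0) f=1→J1  5|3|1
PS(4,1) f=2→J2  5|3|2
P(4,3) f=1→J1  5|4|2
PS(1,3) f=2→J2  5|4|3
M = 3(5−1)−2·4−3 = 12−8−3 = 1

M = 1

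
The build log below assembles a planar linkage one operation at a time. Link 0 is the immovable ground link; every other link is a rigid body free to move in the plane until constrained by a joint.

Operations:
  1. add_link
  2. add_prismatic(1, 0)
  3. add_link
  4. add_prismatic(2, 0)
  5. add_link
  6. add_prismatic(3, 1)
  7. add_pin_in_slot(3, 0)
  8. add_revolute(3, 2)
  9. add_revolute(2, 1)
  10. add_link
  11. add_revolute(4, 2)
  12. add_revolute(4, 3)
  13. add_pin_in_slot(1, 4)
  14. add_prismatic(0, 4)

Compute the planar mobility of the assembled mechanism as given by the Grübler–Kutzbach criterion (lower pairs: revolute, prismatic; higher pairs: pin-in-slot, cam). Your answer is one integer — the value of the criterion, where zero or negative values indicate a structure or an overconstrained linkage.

link 0 = ground. State L|J1|J2 = 1|0|0
+link1  2|0|0
P(1,0) f=1→J1  2|1|0
+link2  3|1|0
P(2,0) f=1→J1  3|2|0
+link3  4|2|0
P(3,1) f=1→J1  4|3|0
PS(3,0) f=2→J2  4|3|1
R(3,2) f=1→J1  4|4|1
R(2,1) f=1→J1  4|5|1
+link4  5|5|1
R(4,2) f=1→J1  5|6|1
R(4,3) f=1→J1  5|7|1
PS(1,4) f=2→J2  5|7|2
P(0,4) f=1→J1  5|8|2
M = 3(5−1)−2·8−2 = 12−16−2 = -6

M = -6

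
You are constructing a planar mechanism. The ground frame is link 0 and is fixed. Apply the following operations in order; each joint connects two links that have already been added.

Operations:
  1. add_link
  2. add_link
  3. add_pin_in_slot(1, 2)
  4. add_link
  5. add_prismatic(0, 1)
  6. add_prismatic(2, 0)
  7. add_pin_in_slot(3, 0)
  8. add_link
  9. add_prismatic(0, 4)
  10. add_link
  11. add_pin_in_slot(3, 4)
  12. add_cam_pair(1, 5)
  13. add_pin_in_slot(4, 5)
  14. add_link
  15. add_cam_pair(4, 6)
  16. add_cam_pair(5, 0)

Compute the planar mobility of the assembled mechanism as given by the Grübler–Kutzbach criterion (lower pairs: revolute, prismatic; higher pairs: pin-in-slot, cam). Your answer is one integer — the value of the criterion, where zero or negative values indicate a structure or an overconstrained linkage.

[1;0;0] (link 0 is ground)
L+ [2;0;0]
L+ [3;0;0]
PS(1,2)∈J2 [3;0;1]
L+ [4;0;1]
P(0,1)∈J1 [4;1;1]
P(2,0)∈J1 [4;2;1]
PS(3,0)∈J2 [4;2;2]
L+ [5;2;2]
P(0,4)∈J1 [5;3;2]
L+ [6;3;2]
PS(3,4)∈J2 [6;3;3]
C(1,5)∈J2 [6;3;4]
PS(4,5)∈J2 [6;3;5]
L+ [7;3;5]
C(4,6)∈J2 [7;3;6]
C(5,0)∈J2 [7;3;7]
mobility = 18 − 6 − 7 = 5

M = 5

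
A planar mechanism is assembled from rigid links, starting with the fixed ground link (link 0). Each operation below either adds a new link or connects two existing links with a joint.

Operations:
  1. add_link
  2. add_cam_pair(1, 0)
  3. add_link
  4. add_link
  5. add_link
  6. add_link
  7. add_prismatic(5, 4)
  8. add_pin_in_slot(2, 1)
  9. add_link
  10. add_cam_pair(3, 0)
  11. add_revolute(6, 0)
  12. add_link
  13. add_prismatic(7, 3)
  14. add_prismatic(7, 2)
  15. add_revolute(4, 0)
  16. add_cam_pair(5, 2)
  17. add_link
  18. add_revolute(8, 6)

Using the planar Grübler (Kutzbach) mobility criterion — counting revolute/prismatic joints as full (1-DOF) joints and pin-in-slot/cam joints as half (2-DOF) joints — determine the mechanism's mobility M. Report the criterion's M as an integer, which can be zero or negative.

ground; <1,0,0>
#1 <2,0,0>
C:1↔0 J2 <2,0,1>
#2 <3,0,1>
#3 <4,0,1>
#4 <5,0,1>
#5 <6,0,1>
P:5↔4 J1 <6,1,1>
PS:2↔1 J2 <6,1,2>
#6 <7,1,2>
C:3↔0 J2 <7,1,3>
R:6↔0 J1 <7,2,3>
#7 <8,2,3>
P:7↔3 J1 <8,3,3>
P:7↔2 J1 <8,4,3>
R:4↔0 J1 <8,5,3>
C:5↔2 J2 <8,5,4>
#8 <9,5,4>
R:8↔6 J1 <9,6,4>
3×8 − 2×6 − 1×4 = 8

M = 8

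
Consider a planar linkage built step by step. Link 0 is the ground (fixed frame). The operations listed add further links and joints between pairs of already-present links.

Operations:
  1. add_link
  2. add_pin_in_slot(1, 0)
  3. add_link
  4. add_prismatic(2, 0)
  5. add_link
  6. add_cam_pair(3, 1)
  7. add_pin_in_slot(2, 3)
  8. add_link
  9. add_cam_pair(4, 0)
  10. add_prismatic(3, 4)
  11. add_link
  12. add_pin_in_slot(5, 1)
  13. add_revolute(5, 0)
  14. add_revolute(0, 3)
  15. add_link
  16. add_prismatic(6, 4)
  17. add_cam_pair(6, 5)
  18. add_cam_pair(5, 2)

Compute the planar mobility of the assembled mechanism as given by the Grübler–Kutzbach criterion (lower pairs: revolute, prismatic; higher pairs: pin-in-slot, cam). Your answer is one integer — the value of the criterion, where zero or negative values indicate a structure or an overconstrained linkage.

(L,J1,J2)=(1,0,0); link0 fixed
link1: (2,0,0)
PS 1-0 [J2]: (2,0,1)
link2: (3,0,1)
P 2-0 [J1]: (3,1,1)
link3: (4,1,1)
C 3-1 [J2]: (4,1,2)
PS 2-3 [J2]: (4,1,3)
link4: (5,1,3)
C 4-0 [J2]: (5,1,4)
P 3-4 [J1]: (5,2,4)
link5: (6,2,4)
PS 5-1 [J2]: (6,2,5)
R 5-0 [J1]: (6,3,5)
R 0-3 [J1]: (6,4,5)
link6: (7,4,5)
P 6-4 [J1]: (7,5,5)
C 6-5 [J2]: (7,5,6)
C 5-2 [J2]: (7,5,7)
Grübler: 3·6 − 2·5 − 7 = 1

M = 1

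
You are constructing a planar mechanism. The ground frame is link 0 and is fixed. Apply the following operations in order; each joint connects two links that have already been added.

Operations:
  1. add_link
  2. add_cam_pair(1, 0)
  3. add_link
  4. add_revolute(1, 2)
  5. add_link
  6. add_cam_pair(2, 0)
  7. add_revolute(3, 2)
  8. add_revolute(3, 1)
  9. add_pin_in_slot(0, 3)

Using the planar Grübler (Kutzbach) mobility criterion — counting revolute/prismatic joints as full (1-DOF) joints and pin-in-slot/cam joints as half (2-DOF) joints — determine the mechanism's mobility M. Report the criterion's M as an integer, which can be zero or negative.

(L,J1,J2)=(1,0,0); link0 fixed
link1: (2,0,0)
C 1-0 [J2]: (2,0,1)
link2: (3,0,1)
R 1-2 [J1]: (3,1,1)
link3: (4,1,1)
C 2-0 [J2]: (4,1,2)
R 3-2 [J1]: (4,2,2)
R 3-1 [J1]: (4,3,2)
PS 0-3 [J2]: (4,3,3)
Grübler: 3·3 − 2·3 − 3 = 0

M = 0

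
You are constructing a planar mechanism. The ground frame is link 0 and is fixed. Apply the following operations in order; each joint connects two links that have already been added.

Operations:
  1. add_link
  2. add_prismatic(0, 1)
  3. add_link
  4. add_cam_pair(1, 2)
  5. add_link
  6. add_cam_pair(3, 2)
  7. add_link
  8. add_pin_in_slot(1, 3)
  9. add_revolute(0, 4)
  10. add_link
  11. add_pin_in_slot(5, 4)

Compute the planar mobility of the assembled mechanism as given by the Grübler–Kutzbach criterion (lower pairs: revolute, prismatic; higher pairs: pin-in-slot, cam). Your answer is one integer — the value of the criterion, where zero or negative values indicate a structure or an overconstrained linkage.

M = 7

(L,J1,J2)=(1,0,0); link0 fixed
link1: (2,0,0)
P 0-1 [J1]: (2,1,0)
link2: (3,1,0)
C 1-2 [J2]: (3,1,1)
link3: (4,1,1)
C 3-2 [J2]: (4,1,2)
link4: (5,1,2)
PS 1-3 [J2]: (5,1,3)
R 0-4 [J1]: (5,2,3)
link5: (6,2,3)
PS 5-4 [J2]: (6,2,4)
Grübler: 3·5 − 2·2 − 4 = 7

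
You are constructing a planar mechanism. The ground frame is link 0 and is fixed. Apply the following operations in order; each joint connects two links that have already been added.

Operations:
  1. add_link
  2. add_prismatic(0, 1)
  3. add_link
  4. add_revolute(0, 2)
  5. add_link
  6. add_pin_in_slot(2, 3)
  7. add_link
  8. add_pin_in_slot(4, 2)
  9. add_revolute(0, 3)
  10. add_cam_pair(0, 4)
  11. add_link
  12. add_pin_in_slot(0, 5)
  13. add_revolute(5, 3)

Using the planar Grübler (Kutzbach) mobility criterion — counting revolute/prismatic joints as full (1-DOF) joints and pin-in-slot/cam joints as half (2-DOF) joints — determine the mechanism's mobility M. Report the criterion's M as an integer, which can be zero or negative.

M = 3

(L,J1,J2)=(1,0,0); link0 fixed
link1: (2,0,0)
P 0-1 [J1]: (2,1,0)
link2: (3,1,0)
R 0-2 [J1]: (3,2,0)
link3: (4,2,0)
PS 2-3 [J2]: (4,2,1)
link4: (5,2,1)
PS 4-2 [J2]: (5,2,2)
R 0-3 [J1]: (5,3,2)
C 0-4 [J2]: (5,3,3)
link5: (6,3,3)
PS 0-5 [J2]: (6,3,4)
R 5-3 [J1]: (6,4,4)
Grübler: 3·5 − 2·4 − 4 = 3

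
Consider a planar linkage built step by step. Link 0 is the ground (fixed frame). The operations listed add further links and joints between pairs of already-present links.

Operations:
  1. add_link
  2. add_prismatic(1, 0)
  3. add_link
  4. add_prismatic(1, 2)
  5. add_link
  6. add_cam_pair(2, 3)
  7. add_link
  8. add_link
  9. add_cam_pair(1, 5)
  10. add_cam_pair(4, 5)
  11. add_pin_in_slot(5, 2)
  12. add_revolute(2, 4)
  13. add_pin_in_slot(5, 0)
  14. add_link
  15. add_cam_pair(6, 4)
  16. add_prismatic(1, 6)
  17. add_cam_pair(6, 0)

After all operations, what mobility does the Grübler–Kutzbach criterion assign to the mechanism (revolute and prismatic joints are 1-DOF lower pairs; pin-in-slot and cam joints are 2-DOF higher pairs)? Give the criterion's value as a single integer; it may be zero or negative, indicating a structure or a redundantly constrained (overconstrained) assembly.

M = 3

ground; <1,0,0>
#1 <2,0,0>
P:1↔0 J1 <2,1,0>
#2 <3,1,0>
P:1↔2 J1 <3,2,0>
#3 <4,2,0>
C:2↔3 J2 <4,2,1>
#4 <5,2,1>
#5 <6,2,1>
C:1↔5 J2 <6,2,2>
C:4↔5 J2 <6,2,3>
PS:5↔2 J2 <6,2,4>
R:2↔4 J1 <6,3,4>
PS:5↔0 J2 <6,3,5>
#6 <7,3,5>
C:6↔4 J2 <7,3,6>
P:1↔6 J1 <7,4,6>
C:6↔0 J2 <7,4,7>
3×6 − 2×4 − 1×7 = 3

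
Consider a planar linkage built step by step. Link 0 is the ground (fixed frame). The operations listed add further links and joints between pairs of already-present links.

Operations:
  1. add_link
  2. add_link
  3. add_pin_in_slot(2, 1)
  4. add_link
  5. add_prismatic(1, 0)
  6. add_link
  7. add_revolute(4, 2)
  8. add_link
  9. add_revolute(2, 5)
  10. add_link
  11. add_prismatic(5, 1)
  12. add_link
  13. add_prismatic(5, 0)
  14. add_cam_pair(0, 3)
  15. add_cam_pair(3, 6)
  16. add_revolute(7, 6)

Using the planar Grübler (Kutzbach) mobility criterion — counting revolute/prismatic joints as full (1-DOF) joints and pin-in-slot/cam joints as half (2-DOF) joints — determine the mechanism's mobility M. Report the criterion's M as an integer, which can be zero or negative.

[1;0;0] (link 0 is ground)
L+ [2;0;0]
L+ [3;0;0]
PS(2,1)∈J2 [3;0;1]
L+ [4;0;1]
P(1,0)∈J1 [4;1;1]
L+ [5;1;1]
R(4,2)∈J1 [5;2;1]
L+ [6;2;1]
R(2,5)∈J1 [6;3;1]
L+ [7;3;1]
P(5,1)∈J1 [7;4;1]
L+ [8;4;1]
P(5,0)∈J1 [8;5;1]
C(0,3)∈J2 [8;5;2]
C(3,6)∈J2 [8;5;3]
R(7,6)∈J1 [8;6;3]
mobility = 21 − 12 − 3 = 6

M = 6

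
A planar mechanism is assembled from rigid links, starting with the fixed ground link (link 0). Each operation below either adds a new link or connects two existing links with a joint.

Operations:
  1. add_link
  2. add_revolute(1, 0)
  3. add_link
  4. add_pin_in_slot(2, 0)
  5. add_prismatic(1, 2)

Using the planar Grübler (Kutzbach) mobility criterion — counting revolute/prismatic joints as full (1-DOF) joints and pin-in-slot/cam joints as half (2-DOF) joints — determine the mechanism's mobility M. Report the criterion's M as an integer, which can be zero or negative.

L=1 J1=0 J2=0
add link → L=2 J1=0 J2=0
R@1,0 dof=1 J1 → L=2 J1=1 J2=0
add link → L=3 J1=1 J2=0
PS@2,0 dof=2 J2 → L=3 J1=1 J2=1
P@1,2 dof=1 J1 → L=3 J1=2 J2=1
M=3(L−1)−2J1−J2=3·2−2·2−1=1

M = 1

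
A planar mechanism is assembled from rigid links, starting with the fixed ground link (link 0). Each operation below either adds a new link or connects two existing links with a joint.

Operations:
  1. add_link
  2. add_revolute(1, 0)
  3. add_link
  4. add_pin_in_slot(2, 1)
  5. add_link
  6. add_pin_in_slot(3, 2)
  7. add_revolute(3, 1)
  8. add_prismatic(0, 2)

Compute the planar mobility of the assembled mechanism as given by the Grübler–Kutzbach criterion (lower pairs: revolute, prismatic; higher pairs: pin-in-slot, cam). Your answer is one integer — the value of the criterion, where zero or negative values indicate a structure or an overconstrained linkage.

[1;0;0] (link 0 is ground)
L+ [2;0;0]
R(1,0)∈J1 [2;1;0]
L+ [3;1;0]
PS(2,1)∈J2 [3;1;1]
L+ [4;1;1]
PS(3,2)∈J2 [4;1;2]
R(3,1)∈J1 [4;2;2]
P(0,2)∈J1 [4;3;2]
mobility = 9 − 6 − 2 = 1

M = 1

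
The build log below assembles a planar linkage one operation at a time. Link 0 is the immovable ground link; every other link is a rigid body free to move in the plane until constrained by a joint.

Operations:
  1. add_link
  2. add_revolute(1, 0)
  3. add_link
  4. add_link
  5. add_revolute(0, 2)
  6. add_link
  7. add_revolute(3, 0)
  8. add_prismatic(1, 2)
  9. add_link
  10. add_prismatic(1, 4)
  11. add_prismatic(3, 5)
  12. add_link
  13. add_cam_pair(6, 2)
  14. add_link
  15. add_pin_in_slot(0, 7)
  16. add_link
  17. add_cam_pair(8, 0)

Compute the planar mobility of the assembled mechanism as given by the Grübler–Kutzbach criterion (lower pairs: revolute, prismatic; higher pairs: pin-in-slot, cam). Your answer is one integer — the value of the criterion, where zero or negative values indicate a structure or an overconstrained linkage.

ground; <1,0,0>
#1 <2,0,0>
R:1↔0 J1 <2,1,0>
#2 <3,1,0>
#3 <4,1,0>
R:0↔2 J1 <4,2,0>
#4 <5,2,0>
R:3↔0 J1 <5,3,0>
P:1↔2 J1 <5,4,0>
#5 <6,4,0>
P:1↔4 J1 <6,5,0>
P:3↔5 J1 <6,6,0>
#6 <7,6,0>
C:6↔2 J2 <7,6,1>
#7 <8,6,1>
PS:0↔7 J2 <8,6,2>
#8 <9,6,2>
C:8↔0 J2 <9,6,3>
3×8 − 2×6 − 1×3 = 9

M = 9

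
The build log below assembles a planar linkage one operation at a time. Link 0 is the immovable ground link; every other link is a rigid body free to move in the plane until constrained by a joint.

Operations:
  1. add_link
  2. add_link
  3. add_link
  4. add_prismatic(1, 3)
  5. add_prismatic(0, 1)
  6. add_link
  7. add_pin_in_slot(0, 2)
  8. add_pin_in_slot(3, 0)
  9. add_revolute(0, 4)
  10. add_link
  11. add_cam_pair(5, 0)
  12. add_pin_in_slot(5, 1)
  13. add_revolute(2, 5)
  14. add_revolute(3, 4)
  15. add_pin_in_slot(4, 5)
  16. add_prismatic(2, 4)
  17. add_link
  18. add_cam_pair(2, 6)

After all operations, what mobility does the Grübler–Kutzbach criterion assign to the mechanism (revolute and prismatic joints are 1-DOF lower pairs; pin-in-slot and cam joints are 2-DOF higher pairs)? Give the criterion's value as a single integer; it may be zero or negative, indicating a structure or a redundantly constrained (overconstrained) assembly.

M = 0

ground; <1,0,0>
#1 <2,0,0>
#2 <3,0,0>
#3 <4,0,0>
P:1↔3 J1 <4,1,0>
P:0↔1 J1 <4,2,0>
#4 <5,2,0>
PS:0↔2 J2 <5,2,1>
PS:3↔0 J2 <5,2,2>
R:0↔4 J1 <5,3,2>
#5 <6,3,2>
C:5↔0 J2 <6,3,3>
PS:5↔1 J2 <6,3,4>
R:2↔5 J1 <6,4,4>
R:3↔4 J1 <6,5,4>
PS:4↔5 J2 <6,5,5>
P:2↔4 J1 <6,6,5>
#6 <7,6,5>
C:2↔6 J2 <7,6,6>
3×6 − 2×6 − 1×6 = 0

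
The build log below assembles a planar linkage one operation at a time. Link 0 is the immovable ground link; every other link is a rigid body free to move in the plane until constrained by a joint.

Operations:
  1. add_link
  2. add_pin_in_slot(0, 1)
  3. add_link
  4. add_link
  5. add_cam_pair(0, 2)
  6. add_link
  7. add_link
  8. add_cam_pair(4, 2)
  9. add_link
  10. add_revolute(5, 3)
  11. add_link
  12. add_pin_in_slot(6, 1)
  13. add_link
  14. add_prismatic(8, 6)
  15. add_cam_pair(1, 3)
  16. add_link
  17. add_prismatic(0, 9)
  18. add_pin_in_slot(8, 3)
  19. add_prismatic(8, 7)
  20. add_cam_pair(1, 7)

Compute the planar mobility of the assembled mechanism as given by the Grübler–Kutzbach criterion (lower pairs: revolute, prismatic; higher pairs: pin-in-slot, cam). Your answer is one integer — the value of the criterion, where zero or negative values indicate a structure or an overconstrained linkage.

M = 12

link 0 = ground. State L|J1|J2 = 1|0|0
+link1  2|0|0
PS(0,1) f=2→J2  2|0|1
+link2  3|0|1
+link3  4|0|1
C(0,2) f=2→J2  4|0|2
+link4  5|0|2
+link5  6|0|2
C(4,2) f=2→J2  6|0|3
+link6  7|0|3
R(5,3) f=1→J1  7|1|3
+link7  8|1|3
PS(6,1) f=2→J2  8|1|4
+link8  9|1|4
P(8,6) f=1→J1  9|2|4
C(1,3) f=2→J2  9|2|5
+link9  10|2|5
P(0,9) f=1→J1  10|3|5
PS(8,3) f=2→J2  10|3|6
P(8,7) f=1→J1  10|4|6
C(1,7) f=2→J2  10|4|7
M = 3(10−1)−2·4−7 = 27−8−7 = 12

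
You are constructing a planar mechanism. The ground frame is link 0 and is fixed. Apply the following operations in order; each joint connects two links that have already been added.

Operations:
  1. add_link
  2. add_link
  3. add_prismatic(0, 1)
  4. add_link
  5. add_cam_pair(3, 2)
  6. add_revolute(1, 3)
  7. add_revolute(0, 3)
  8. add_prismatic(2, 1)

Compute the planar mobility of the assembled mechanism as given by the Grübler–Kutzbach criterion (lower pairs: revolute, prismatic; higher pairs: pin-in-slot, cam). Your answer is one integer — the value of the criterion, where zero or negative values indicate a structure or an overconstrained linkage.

M = 0

link 0 = ground. State L|J1|J2 = 1|0|0
+link1  2|0|0
+link2  3|0|0
P(0,1) f=1→J1  3|1|0
+link3  4|1|0
C(3,2) f=2→J2  4|1|1
R(1,3) f=1→J1  4|2|1
R(0,3) f=1→J1  4|3|1
P(2,1) f=1→J1  4|4|1
M = 3(4−1)−2·4−1 = 9−8−1 = 0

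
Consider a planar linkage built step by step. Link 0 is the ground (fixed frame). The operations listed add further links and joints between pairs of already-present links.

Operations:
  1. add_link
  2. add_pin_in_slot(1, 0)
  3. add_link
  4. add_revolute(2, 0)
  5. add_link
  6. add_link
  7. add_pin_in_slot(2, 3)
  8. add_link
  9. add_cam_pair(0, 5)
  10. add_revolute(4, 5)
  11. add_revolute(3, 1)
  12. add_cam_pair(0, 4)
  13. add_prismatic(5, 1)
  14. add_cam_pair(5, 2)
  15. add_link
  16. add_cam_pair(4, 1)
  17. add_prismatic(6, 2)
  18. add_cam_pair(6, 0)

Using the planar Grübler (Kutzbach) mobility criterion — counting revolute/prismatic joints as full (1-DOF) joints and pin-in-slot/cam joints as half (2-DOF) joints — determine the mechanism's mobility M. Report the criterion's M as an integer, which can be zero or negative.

M = 1

L=1 J1=0 J2=0
add link → L=2 J1=0 J2=0
PS@1,0 dof=2 J2 → L=2 J1=0 J2=1
add link → L=3 J1=0 J2=1
R@2,0 dof=1 J1 → L=3 J1=1 J2=1
add link → L=4 J1=1 J2=1
add link → L=5 J1=1 J2=1
PS@2,3 dof=2 J2 → L=5 J1=1 J2=2
add link → L=6 J1=1 J2=2
C@0,5 dof=2 J2 → L=6 J1=1 J2=3
R@4,5 dof=1 J1 → L=6 J1=2 J2=3
R@3,1 dof=1 J1 → L=6 J1=3 J2=3
C@0,4 dof=2 J2 → L=6 J1=3 J2=4
P@5,1 dof=1 J1 → L=6 J1=4 J2=4
C@5,2 dof=2 J2 → L=6 J1=4 J2=5
add link → L=7 J1=4 J2=5
C@4,1 dof=2 J2 → L=7 J1=4 J2=6
P@6,2 dof=1 J1 → L=7 J1=5 J2=6
C@6,0 dof=2 J2 → L=7 J1=5 J2=7
M=3(L−1)−2J1−J2=3·6−2·5−7=1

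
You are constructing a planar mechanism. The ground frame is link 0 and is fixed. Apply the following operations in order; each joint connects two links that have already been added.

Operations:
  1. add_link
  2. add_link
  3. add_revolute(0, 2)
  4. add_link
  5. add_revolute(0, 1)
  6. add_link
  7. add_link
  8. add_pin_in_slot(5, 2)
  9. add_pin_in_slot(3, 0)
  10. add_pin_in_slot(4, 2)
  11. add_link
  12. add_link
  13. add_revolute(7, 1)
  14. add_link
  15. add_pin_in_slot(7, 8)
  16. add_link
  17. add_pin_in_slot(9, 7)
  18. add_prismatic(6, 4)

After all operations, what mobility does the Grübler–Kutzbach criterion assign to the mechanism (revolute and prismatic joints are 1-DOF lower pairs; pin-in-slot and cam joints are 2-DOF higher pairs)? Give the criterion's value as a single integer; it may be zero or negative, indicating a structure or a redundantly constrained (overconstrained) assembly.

M = 14

ground; <1,0,0>
#1 <2,0,0>
#2 <3,0,0>
R:0↔2 J1 <3,1,0>
#3 <4,1,0>
R:0↔1 J1 <4,2,0>
#4 <5,2,0>
#5 <6,2,0>
PS:5↔2 J2 <6,2,1>
PS:3↔0 J2 <6,2,2>
PS:4↔2 J2 <6,2,3>
#6 <7,2,3>
#7 <8,2,3>
R:7↔1 J1 <8,3,3>
#8 <9,3,3>
PS:7↔8 J2 <9,3,4>
#9 <10,3,4>
PS:9↔7 J2 <10,3,5>
P:6↔4 J1 <10,4,5>
3×9 − 2×4 − 1×5 = 14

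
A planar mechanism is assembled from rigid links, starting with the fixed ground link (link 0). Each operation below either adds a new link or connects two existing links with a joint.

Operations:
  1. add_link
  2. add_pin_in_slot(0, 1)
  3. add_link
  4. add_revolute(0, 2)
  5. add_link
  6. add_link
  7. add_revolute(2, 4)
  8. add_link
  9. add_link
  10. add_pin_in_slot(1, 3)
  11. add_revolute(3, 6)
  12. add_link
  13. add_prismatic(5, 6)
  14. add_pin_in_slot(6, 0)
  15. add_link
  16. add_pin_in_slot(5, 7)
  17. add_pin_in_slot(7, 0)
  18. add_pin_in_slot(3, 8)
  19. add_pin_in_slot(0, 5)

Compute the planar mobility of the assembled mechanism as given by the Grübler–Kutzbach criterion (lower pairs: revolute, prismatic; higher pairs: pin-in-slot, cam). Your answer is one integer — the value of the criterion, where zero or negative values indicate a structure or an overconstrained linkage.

M = 9

ground; <1,0,0>
#1 <2,0,0>
PS:0↔1 J2 <2,0,1>
#2 <3,0,1>
R:0↔2 J1 <3,1,1>
#3 <4,1,1>
#4 <5,1,1>
R:2↔4 J1 <5,2,1>
#5 <6,2,1>
#6 <7,2,1>
PS:1↔3 J2 <7,2,2>
R:3↔6 J1 <7,3,2>
#7 <8,3,2>
P:5↔6 J1 <8,4,2>
PS:6↔0 J2 <8,4,3>
#8 <9,4,3>
PS:5↔7 J2 <9,4,4>
PS:7↔0 J2 <9,4,5>
PS:3↔8 J2 <9,4,6>
PS:0↔5 J2 <9,4,7>
3×8 − 2×4 − 1×7 = 9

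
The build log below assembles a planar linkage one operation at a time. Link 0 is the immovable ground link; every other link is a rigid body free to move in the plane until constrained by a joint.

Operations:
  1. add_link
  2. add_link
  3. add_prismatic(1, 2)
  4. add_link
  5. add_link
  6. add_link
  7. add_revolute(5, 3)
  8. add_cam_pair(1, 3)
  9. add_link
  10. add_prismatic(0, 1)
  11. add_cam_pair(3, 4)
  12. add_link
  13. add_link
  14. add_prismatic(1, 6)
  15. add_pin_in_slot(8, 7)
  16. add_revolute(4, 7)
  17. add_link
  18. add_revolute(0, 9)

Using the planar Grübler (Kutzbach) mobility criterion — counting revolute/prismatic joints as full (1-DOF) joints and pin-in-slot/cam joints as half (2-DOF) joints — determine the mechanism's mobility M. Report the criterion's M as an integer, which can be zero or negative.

(L,J1,J2)=(1,0,0); link0 fixed
link1: (2,0,0)
link2: (3,0,0)
P 1-2 [J1]: (3,1,0)
link3: (4,1,0)
link4: (5,1,0)
link5: (6,1,0)
R 5-3 [J1]: (6,2,0)
C 1-3 [J2]: (6,2,1)
link6: (7,2,1)
P 0-1 [J1]: (7,3,1)
C 3-4 [J2]: (7,3,2)
link7: (8,3,2)
link8: (9,3,2)
P 1-6 [J1]: (9,4,2)
PS 8-7 [J2]: (9,4,3)
R 4-7 [J1]: (9,5,3)
link9: (10,5,3)
R 0-9 [J1]: (10,6,3)
Grübler: 3·9 − 2·6 − 3 = 12

M = 12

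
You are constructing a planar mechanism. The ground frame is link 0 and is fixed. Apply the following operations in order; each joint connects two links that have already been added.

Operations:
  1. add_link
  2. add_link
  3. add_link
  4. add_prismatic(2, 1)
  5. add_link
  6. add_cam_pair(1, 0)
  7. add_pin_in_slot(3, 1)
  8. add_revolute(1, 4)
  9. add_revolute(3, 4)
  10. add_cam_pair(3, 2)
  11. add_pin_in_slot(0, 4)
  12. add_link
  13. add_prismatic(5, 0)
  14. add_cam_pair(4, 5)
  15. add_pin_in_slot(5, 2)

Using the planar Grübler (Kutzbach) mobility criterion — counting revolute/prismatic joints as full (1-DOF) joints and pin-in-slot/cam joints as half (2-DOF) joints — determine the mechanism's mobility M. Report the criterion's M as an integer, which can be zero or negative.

M = 1

[1;0;0] (link 0 is ground)
L+ [2;0;0]
L+ [3;0;0]
L+ [4;0;0]
P(2,1)∈J1 [4;1;0]
L+ [5;1;0]
C(1,0)∈J2 [5;1;1]
PS(3,1)∈J2 [5;1;2]
R(1,4)∈J1 [5;2;2]
R(3,4)∈J1 [5;3;2]
C(3,2)∈J2 [5;3;3]
PS(0,4)∈J2 [5;3;4]
L+ [6;3;4]
P(5,0)∈J1 [6;4;4]
C(4,5)∈J2 [6;4;5]
PS(5,2)∈J2 [6;4;6]
mobility = 15 − 8 − 6 = 1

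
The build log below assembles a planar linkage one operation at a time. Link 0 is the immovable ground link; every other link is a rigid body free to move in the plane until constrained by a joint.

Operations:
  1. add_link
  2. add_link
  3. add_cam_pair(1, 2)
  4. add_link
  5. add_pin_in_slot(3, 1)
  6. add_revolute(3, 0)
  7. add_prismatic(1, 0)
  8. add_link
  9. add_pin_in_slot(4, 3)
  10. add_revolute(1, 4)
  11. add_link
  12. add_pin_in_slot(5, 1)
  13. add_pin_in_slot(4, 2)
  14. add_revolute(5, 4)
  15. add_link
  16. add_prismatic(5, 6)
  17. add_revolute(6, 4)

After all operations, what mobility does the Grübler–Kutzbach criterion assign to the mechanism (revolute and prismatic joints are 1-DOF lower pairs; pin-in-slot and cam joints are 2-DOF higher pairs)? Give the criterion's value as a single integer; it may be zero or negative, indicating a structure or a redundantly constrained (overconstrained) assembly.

(L,J1,J2)=(1,0,0); link0 fixed
link1: (2,0,0)
link2: (3,0,0)
C 1-2 [J2]: (3,0,1)
link3: (4,0,1)
PS 3-1 [J2]: (4,0,2)
R 3-0 [J1]: (4,1,2)
P 1-0 [J1]: (4,2,2)
link4: (5,2,2)
PS 4-3 [J2]: (5,2,3)
R 1-4 [J1]: (5,3,3)
link5: (6,3,3)
PS 5-1 [J2]: (6,3,4)
PS 4-2 [J2]: (6,3,5)
R 5-4 [J1]: (6,4,5)
link6: (7,4,5)
P 5-6 [J1]: (7,5,5)
R 6-4 [J1]: (7,6,5)
Grübler: 3·6 − 2·6 − 5 = 1

M = 1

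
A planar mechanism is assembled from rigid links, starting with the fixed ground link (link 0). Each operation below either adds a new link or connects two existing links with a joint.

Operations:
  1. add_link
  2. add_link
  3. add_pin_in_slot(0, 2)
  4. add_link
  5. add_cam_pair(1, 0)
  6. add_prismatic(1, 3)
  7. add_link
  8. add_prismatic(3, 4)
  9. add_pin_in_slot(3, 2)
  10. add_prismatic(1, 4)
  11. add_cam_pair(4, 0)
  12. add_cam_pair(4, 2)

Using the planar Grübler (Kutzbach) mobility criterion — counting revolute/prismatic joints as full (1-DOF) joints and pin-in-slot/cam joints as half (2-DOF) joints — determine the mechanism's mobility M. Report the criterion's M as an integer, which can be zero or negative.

link 0 = ground. State L|J1|J2 = 1|0|0
+link1  2|0|0
+link2  3|0|0
PS(0,2) f=2→J2  3|0|1
+link3  4|0|1
C(1,0) f=2→J2  4|0|2
P(1,3) f=1→J1  4|1|2
+link4  5|1|2
P(3,4) f=1→J1  5|2|2
PS(3,2) f=2→J2  5|2|3
P(1,4) f=1→J1  5|3|3
C(4,0) f=2→J2  5|3|4
C(4,2) f=2→J2  5|3|5
M = 3(5−1)−2·3−5 = 12−6−5 = 1

M = 1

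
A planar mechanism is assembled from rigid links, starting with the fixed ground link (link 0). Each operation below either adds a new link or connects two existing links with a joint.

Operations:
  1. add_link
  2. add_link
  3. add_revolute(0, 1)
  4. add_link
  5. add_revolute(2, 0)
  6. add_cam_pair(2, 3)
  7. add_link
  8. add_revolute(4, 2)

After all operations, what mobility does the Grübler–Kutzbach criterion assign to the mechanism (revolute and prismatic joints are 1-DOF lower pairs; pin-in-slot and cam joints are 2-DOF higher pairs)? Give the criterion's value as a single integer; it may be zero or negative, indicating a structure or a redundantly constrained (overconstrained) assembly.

(L,J1,J2)=(1,0,0); link0 fixed
link1: (2,0,0)
link2: (3,0,0)
R 0-1 [J1]: (3,1,0)
link3: (4,1,0)
R 2-0 [J1]: (4,2,0)
C 2-3 [J2]: (4,2,1)
link4: (5,2,1)
R 4-2 [J1]: (5,3,1)
Grübler: 3·4 − 2·3 − 1 = 5

M = 5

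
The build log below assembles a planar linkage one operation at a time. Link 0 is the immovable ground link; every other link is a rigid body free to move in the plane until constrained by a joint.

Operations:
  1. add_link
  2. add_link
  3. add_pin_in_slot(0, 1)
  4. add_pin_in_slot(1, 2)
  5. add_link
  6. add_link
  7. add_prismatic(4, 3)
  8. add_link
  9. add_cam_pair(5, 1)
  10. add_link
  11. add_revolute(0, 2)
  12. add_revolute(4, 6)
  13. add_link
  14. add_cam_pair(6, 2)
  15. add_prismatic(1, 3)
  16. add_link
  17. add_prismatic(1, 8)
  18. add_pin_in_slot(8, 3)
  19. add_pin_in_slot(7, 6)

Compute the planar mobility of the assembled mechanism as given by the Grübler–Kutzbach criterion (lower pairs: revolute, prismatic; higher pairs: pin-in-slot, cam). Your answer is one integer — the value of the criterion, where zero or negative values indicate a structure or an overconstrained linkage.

M = 8

[1;0;0] (link 0 is ground)
L+ [2;0;0]
L+ [3;0;0]
PS(0,1)∈J2 [3;0;1]
PS(1,2)∈J2 [3;0;2]
L+ [4;0;2]
L+ [5;0;2]
P(4,3)∈J1 [5;1;2]
L+ [6;1;2]
C(5,1)∈J2 [6;1;3]
L+ [7;1;3]
R(0,2)∈J1 [7;2;3]
R(4,6)∈J1 [7;3;3]
L+ [8;3;3]
C(6,2)∈J2 [8;3;4]
P(1,3)∈J1 [8;4;4]
L+ [9;4;4]
P(1,8)∈J1 [9;5;4]
PS(8,3)∈J2 [9;5;5]
PS(7,6)∈J2 [9;5;6]
mobility = 24 − 10 − 6 = 8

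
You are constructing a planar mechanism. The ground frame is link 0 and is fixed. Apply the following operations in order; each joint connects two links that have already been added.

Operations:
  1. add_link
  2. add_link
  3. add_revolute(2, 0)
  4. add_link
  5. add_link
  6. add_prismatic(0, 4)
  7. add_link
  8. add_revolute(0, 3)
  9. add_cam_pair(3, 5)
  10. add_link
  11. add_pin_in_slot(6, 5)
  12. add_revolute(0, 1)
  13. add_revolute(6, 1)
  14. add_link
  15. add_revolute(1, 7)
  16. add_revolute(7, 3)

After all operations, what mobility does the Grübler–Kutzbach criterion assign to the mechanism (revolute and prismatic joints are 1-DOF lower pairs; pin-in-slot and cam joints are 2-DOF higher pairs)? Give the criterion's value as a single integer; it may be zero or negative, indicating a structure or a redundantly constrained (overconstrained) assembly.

(L,J1,J2)=(1,0,0); link0 fixed
link1: (2,0,0)
link2: (3,0,0)
R 2-0 [J1]: (3,1,0)
link3: (4,1,0)
link4: (5,1,0)
P 0-4 [J1]: (5,2,0)
link5: (6,2,0)
R 0-3 [J1]: (6,3,0)
C 3-5 [J2]: (6,3,1)
link6: (7,3,1)
PS 6-5 [J2]: (7,3,2)
R 0-1 [J1]: (7,4,2)
R 6-1 [J1]: (7,5,2)
link7: (8,5,2)
R 1-7 [J1]: (8,6,2)
R 7-3 [J1]: (8,7,2)
Grübler: 3·7 − 2·7 − 2 = 5

M = 5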